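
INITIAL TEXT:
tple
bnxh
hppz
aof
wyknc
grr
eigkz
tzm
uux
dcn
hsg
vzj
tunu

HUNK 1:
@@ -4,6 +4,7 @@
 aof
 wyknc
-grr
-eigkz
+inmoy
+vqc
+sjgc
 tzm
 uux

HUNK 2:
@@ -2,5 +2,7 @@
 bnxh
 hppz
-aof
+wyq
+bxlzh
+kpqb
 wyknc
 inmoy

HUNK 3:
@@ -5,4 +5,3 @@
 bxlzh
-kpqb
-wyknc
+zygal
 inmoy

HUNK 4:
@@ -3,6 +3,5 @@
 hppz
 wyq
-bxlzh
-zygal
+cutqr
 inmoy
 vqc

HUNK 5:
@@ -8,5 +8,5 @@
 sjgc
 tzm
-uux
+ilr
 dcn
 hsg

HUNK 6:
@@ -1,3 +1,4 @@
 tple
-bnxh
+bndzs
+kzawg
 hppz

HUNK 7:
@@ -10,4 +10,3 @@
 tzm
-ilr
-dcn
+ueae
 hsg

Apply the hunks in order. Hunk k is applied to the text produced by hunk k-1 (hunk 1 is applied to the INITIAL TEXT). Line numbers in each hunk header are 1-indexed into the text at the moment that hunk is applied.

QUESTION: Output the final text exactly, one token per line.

Answer: tple
bndzs
kzawg
hppz
wyq
cutqr
inmoy
vqc
sjgc
tzm
ueae
hsg
vzj
tunu

Derivation:
Hunk 1: at line 4 remove [grr,eigkz] add [inmoy,vqc,sjgc] -> 14 lines: tple bnxh hppz aof wyknc inmoy vqc sjgc tzm uux dcn hsg vzj tunu
Hunk 2: at line 2 remove [aof] add [wyq,bxlzh,kpqb] -> 16 lines: tple bnxh hppz wyq bxlzh kpqb wyknc inmoy vqc sjgc tzm uux dcn hsg vzj tunu
Hunk 3: at line 5 remove [kpqb,wyknc] add [zygal] -> 15 lines: tple bnxh hppz wyq bxlzh zygal inmoy vqc sjgc tzm uux dcn hsg vzj tunu
Hunk 4: at line 3 remove [bxlzh,zygal] add [cutqr] -> 14 lines: tple bnxh hppz wyq cutqr inmoy vqc sjgc tzm uux dcn hsg vzj tunu
Hunk 5: at line 8 remove [uux] add [ilr] -> 14 lines: tple bnxh hppz wyq cutqr inmoy vqc sjgc tzm ilr dcn hsg vzj tunu
Hunk 6: at line 1 remove [bnxh] add [bndzs,kzawg] -> 15 lines: tple bndzs kzawg hppz wyq cutqr inmoy vqc sjgc tzm ilr dcn hsg vzj tunu
Hunk 7: at line 10 remove [ilr,dcn] add [ueae] -> 14 lines: tple bndzs kzawg hppz wyq cutqr inmoy vqc sjgc tzm ueae hsg vzj tunu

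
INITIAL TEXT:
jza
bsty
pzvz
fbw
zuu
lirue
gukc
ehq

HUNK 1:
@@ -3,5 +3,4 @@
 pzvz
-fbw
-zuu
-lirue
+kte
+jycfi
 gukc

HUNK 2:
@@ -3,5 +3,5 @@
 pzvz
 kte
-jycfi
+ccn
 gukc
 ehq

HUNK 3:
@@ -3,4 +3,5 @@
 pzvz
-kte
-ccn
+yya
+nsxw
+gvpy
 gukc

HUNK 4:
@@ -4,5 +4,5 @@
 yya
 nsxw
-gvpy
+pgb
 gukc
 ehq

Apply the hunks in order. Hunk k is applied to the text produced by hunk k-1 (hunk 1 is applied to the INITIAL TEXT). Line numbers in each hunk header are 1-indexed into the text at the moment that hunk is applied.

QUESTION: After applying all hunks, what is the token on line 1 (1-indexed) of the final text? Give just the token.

Answer: jza

Derivation:
Hunk 1: at line 3 remove [fbw,zuu,lirue] add [kte,jycfi] -> 7 lines: jza bsty pzvz kte jycfi gukc ehq
Hunk 2: at line 3 remove [jycfi] add [ccn] -> 7 lines: jza bsty pzvz kte ccn gukc ehq
Hunk 3: at line 3 remove [kte,ccn] add [yya,nsxw,gvpy] -> 8 lines: jza bsty pzvz yya nsxw gvpy gukc ehq
Hunk 4: at line 4 remove [gvpy] add [pgb] -> 8 lines: jza bsty pzvz yya nsxw pgb gukc ehq
Final line 1: jza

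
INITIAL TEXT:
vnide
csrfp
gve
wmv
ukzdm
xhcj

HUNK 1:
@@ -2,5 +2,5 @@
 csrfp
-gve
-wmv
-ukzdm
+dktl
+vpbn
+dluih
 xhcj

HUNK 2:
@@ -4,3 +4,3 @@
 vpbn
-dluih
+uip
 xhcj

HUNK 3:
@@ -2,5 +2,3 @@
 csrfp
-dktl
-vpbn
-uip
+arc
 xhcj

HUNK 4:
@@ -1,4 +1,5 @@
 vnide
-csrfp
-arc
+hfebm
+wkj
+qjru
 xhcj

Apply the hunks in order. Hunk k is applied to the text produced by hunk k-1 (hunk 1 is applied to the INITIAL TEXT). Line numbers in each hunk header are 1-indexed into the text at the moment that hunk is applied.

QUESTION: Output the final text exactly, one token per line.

Hunk 1: at line 2 remove [gve,wmv,ukzdm] add [dktl,vpbn,dluih] -> 6 lines: vnide csrfp dktl vpbn dluih xhcj
Hunk 2: at line 4 remove [dluih] add [uip] -> 6 lines: vnide csrfp dktl vpbn uip xhcj
Hunk 3: at line 2 remove [dktl,vpbn,uip] add [arc] -> 4 lines: vnide csrfp arc xhcj
Hunk 4: at line 1 remove [csrfp,arc] add [hfebm,wkj,qjru] -> 5 lines: vnide hfebm wkj qjru xhcj

Answer: vnide
hfebm
wkj
qjru
xhcj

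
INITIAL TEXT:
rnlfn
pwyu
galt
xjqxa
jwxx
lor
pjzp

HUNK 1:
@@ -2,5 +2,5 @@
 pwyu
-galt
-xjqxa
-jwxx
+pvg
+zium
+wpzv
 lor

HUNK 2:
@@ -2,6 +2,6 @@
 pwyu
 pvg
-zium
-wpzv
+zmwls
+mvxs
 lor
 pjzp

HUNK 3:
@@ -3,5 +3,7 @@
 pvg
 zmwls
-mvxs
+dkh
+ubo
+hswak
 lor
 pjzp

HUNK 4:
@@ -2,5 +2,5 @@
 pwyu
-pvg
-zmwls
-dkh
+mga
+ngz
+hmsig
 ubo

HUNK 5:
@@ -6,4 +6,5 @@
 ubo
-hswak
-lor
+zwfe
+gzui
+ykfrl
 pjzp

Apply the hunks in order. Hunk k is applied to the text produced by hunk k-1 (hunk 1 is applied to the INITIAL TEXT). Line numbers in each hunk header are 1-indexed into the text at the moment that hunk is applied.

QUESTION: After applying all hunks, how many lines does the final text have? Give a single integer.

Hunk 1: at line 2 remove [galt,xjqxa,jwxx] add [pvg,zium,wpzv] -> 7 lines: rnlfn pwyu pvg zium wpzv lor pjzp
Hunk 2: at line 2 remove [zium,wpzv] add [zmwls,mvxs] -> 7 lines: rnlfn pwyu pvg zmwls mvxs lor pjzp
Hunk 3: at line 3 remove [mvxs] add [dkh,ubo,hswak] -> 9 lines: rnlfn pwyu pvg zmwls dkh ubo hswak lor pjzp
Hunk 4: at line 2 remove [pvg,zmwls,dkh] add [mga,ngz,hmsig] -> 9 lines: rnlfn pwyu mga ngz hmsig ubo hswak lor pjzp
Hunk 5: at line 6 remove [hswak,lor] add [zwfe,gzui,ykfrl] -> 10 lines: rnlfn pwyu mga ngz hmsig ubo zwfe gzui ykfrl pjzp
Final line count: 10

Answer: 10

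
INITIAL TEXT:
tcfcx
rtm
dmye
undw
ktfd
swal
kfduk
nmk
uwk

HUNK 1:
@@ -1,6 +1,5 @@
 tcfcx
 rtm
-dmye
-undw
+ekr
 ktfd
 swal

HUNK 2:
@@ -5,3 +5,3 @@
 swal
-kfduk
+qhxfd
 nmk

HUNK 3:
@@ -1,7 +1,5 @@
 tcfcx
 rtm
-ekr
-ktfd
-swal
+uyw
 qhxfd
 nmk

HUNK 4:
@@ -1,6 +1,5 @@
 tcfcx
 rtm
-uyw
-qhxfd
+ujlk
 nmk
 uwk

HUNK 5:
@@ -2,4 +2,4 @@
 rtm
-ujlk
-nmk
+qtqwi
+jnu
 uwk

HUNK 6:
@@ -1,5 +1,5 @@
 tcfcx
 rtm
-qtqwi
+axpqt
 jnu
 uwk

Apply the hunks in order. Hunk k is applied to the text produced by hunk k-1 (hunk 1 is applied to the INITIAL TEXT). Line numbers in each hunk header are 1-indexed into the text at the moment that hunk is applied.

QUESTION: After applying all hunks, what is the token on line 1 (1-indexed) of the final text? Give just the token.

Answer: tcfcx

Derivation:
Hunk 1: at line 1 remove [dmye,undw] add [ekr] -> 8 lines: tcfcx rtm ekr ktfd swal kfduk nmk uwk
Hunk 2: at line 5 remove [kfduk] add [qhxfd] -> 8 lines: tcfcx rtm ekr ktfd swal qhxfd nmk uwk
Hunk 3: at line 1 remove [ekr,ktfd,swal] add [uyw] -> 6 lines: tcfcx rtm uyw qhxfd nmk uwk
Hunk 4: at line 1 remove [uyw,qhxfd] add [ujlk] -> 5 lines: tcfcx rtm ujlk nmk uwk
Hunk 5: at line 2 remove [ujlk,nmk] add [qtqwi,jnu] -> 5 lines: tcfcx rtm qtqwi jnu uwk
Hunk 6: at line 1 remove [qtqwi] add [axpqt] -> 5 lines: tcfcx rtm axpqt jnu uwk
Final line 1: tcfcx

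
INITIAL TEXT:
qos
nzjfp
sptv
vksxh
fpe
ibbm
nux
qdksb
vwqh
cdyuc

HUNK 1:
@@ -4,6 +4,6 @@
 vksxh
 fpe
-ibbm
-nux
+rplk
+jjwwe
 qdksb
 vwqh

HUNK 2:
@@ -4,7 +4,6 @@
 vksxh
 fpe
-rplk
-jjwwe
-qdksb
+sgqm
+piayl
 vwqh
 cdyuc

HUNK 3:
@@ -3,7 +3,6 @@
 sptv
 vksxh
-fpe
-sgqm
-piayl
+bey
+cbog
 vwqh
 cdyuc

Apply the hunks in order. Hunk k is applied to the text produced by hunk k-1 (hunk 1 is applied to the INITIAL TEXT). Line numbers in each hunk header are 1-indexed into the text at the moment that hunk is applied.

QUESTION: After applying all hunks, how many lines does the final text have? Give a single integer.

Answer: 8

Derivation:
Hunk 1: at line 4 remove [ibbm,nux] add [rplk,jjwwe] -> 10 lines: qos nzjfp sptv vksxh fpe rplk jjwwe qdksb vwqh cdyuc
Hunk 2: at line 4 remove [rplk,jjwwe,qdksb] add [sgqm,piayl] -> 9 lines: qos nzjfp sptv vksxh fpe sgqm piayl vwqh cdyuc
Hunk 3: at line 3 remove [fpe,sgqm,piayl] add [bey,cbog] -> 8 lines: qos nzjfp sptv vksxh bey cbog vwqh cdyuc
Final line count: 8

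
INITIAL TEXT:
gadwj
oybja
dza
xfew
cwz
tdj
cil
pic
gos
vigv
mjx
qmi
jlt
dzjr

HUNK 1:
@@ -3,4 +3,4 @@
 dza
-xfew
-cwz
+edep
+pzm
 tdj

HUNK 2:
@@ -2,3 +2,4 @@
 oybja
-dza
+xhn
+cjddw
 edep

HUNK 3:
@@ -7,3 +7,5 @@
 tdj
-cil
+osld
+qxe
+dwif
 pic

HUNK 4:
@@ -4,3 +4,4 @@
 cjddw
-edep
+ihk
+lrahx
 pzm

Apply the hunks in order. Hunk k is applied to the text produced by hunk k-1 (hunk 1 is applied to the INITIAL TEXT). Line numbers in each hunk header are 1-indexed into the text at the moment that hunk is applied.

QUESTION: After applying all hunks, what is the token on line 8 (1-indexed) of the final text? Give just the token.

Hunk 1: at line 3 remove [xfew,cwz] add [edep,pzm] -> 14 lines: gadwj oybja dza edep pzm tdj cil pic gos vigv mjx qmi jlt dzjr
Hunk 2: at line 2 remove [dza] add [xhn,cjddw] -> 15 lines: gadwj oybja xhn cjddw edep pzm tdj cil pic gos vigv mjx qmi jlt dzjr
Hunk 3: at line 7 remove [cil] add [osld,qxe,dwif] -> 17 lines: gadwj oybja xhn cjddw edep pzm tdj osld qxe dwif pic gos vigv mjx qmi jlt dzjr
Hunk 4: at line 4 remove [edep] add [ihk,lrahx] -> 18 lines: gadwj oybja xhn cjddw ihk lrahx pzm tdj osld qxe dwif pic gos vigv mjx qmi jlt dzjr
Final line 8: tdj

Answer: tdj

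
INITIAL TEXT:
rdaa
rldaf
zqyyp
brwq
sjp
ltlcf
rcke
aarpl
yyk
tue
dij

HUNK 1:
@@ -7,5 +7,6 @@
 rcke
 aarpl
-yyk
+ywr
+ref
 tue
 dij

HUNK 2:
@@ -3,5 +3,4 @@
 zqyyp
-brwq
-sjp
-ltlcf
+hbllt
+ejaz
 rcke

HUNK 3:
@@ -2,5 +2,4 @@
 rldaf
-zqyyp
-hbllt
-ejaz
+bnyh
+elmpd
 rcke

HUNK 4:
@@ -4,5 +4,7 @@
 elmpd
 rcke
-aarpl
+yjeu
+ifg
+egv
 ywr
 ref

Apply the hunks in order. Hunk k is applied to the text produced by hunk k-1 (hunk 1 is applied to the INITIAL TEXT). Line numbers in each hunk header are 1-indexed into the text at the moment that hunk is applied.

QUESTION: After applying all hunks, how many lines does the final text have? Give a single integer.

Hunk 1: at line 7 remove [yyk] add [ywr,ref] -> 12 lines: rdaa rldaf zqyyp brwq sjp ltlcf rcke aarpl ywr ref tue dij
Hunk 2: at line 3 remove [brwq,sjp,ltlcf] add [hbllt,ejaz] -> 11 lines: rdaa rldaf zqyyp hbllt ejaz rcke aarpl ywr ref tue dij
Hunk 3: at line 2 remove [zqyyp,hbllt,ejaz] add [bnyh,elmpd] -> 10 lines: rdaa rldaf bnyh elmpd rcke aarpl ywr ref tue dij
Hunk 4: at line 4 remove [aarpl] add [yjeu,ifg,egv] -> 12 lines: rdaa rldaf bnyh elmpd rcke yjeu ifg egv ywr ref tue dij
Final line count: 12

Answer: 12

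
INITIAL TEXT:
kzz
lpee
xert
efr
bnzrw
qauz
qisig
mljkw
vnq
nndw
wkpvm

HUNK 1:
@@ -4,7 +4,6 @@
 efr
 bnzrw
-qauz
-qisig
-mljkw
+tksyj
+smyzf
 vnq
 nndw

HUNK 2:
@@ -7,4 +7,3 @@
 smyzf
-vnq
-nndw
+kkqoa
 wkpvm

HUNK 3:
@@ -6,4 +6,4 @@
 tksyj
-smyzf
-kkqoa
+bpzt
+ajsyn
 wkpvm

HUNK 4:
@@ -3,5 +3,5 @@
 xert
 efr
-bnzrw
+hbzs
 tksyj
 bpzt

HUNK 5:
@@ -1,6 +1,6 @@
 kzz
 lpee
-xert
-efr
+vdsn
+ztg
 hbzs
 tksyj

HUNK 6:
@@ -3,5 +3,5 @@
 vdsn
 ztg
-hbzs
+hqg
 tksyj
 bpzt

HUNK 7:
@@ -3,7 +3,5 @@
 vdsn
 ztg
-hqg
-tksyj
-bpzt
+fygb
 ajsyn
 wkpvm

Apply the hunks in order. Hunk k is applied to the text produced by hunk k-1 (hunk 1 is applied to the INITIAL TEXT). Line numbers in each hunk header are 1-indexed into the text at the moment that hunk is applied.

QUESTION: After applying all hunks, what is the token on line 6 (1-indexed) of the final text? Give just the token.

Hunk 1: at line 4 remove [qauz,qisig,mljkw] add [tksyj,smyzf] -> 10 lines: kzz lpee xert efr bnzrw tksyj smyzf vnq nndw wkpvm
Hunk 2: at line 7 remove [vnq,nndw] add [kkqoa] -> 9 lines: kzz lpee xert efr bnzrw tksyj smyzf kkqoa wkpvm
Hunk 3: at line 6 remove [smyzf,kkqoa] add [bpzt,ajsyn] -> 9 lines: kzz lpee xert efr bnzrw tksyj bpzt ajsyn wkpvm
Hunk 4: at line 3 remove [bnzrw] add [hbzs] -> 9 lines: kzz lpee xert efr hbzs tksyj bpzt ajsyn wkpvm
Hunk 5: at line 1 remove [xert,efr] add [vdsn,ztg] -> 9 lines: kzz lpee vdsn ztg hbzs tksyj bpzt ajsyn wkpvm
Hunk 6: at line 3 remove [hbzs] add [hqg] -> 9 lines: kzz lpee vdsn ztg hqg tksyj bpzt ajsyn wkpvm
Hunk 7: at line 3 remove [hqg,tksyj,bpzt] add [fygb] -> 7 lines: kzz lpee vdsn ztg fygb ajsyn wkpvm
Final line 6: ajsyn

Answer: ajsyn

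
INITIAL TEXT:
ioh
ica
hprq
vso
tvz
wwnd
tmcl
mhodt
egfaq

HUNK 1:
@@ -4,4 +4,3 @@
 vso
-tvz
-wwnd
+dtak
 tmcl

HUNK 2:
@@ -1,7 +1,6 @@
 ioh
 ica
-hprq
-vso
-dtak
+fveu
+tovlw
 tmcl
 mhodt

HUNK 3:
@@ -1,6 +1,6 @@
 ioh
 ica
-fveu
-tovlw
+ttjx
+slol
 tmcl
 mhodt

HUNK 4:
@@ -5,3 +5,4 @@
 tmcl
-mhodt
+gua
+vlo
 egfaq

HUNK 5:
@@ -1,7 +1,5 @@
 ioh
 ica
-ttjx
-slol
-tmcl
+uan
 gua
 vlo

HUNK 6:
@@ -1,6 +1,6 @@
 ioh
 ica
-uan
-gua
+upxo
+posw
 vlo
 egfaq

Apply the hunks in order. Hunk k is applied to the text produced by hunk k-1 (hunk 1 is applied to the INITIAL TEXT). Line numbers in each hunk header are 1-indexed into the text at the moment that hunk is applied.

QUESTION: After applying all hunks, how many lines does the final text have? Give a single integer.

Hunk 1: at line 4 remove [tvz,wwnd] add [dtak] -> 8 lines: ioh ica hprq vso dtak tmcl mhodt egfaq
Hunk 2: at line 1 remove [hprq,vso,dtak] add [fveu,tovlw] -> 7 lines: ioh ica fveu tovlw tmcl mhodt egfaq
Hunk 3: at line 1 remove [fveu,tovlw] add [ttjx,slol] -> 7 lines: ioh ica ttjx slol tmcl mhodt egfaq
Hunk 4: at line 5 remove [mhodt] add [gua,vlo] -> 8 lines: ioh ica ttjx slol tmcl gua vlo egfaq
Hunk 5: at line 1 remove [ttjx,slol,tmcl] add [uan] -> 6 lines: ioh ica uan gua vlo egfaq
Hunk 6: at line 1 remove [uan,gua] add [upxo,posw] -> 6 lines: ioh ica upxo posw vlo egfaq
Final line count: 6

Answer: 6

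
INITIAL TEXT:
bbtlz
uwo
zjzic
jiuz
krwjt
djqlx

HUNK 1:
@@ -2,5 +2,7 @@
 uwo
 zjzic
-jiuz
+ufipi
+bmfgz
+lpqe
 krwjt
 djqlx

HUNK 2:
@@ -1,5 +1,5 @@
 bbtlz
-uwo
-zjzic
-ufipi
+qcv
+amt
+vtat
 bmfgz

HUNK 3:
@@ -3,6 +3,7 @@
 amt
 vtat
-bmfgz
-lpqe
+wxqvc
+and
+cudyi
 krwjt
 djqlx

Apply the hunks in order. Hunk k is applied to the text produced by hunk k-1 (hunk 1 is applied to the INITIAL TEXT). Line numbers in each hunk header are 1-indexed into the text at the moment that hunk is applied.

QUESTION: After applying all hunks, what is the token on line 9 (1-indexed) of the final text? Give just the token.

Hunk 1: at line 2 remove [jiuz] add [ufipi,bmfgz,lpqe] -> 8 lines: bbtlz uwo zjzic ufipi bmfgz lpqe krwjt djqlx
Hunk 2: at line 1 remove [uwo,zjzic,ufipi] add [qcv,amt,vtat] -> 8 lines: bbtlz qcv amt vtat bmfgz lpqe krwjt djqlx
Hunk 3: at line 3 remove [bmfgz,lpqe] add [wxqvc,and,cudyi] -> 9 lines: bbtlz qcv amt vtat wxqvc and cudyi krwjt djqlx
Final line 9: djqlx

Answer: djqlx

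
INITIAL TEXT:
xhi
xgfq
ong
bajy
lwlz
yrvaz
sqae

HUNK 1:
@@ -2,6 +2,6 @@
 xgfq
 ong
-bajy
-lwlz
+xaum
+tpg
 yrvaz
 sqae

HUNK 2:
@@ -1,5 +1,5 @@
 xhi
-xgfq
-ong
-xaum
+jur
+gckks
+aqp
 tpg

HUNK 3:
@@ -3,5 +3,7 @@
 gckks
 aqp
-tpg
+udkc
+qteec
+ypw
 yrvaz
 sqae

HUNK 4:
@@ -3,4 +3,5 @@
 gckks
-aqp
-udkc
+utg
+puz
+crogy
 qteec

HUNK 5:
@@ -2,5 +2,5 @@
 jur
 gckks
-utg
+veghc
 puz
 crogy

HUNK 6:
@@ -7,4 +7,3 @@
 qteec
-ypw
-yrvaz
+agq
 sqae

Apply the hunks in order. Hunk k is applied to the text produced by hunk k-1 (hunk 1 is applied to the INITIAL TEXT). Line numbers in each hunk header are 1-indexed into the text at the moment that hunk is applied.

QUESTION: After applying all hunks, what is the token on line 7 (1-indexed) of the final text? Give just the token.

Answer: qteec

Derivation:
Hunk 1: at line 2 remove [bajy,lwlz] add [xaum,tpg] -> 7 lines: xhi xgfq ong xaum tpg yrvaz sqae
Hunk 2: at line 1 remove [xgfq,ong,xaum] add [jur,gckks,aqp] -> 7 lines: xhi jur gckks aqp tpg yrvaz sqae
Hunk 3: at line 3 remove [tpg] add [udkc,qteec,ypw] -> 9 lines: xhi jur gckks aqp udkc qteec ypw yrvaz sqae
Hunk 4: at line 3 remove [aqp,udkc] add [utg,puz,crogy] -> 10 lines: xhi jur gckks utg puz crogy qteec ypw yrvaz sqae
Hunk 5: at line 2 remove [utg] add [veghc] -> 10 lines: xhi jur gckks veghc puz crogy qteec ypw yrvaz sqae
Hunk 6: at line 7 remove [ypw,yrvaz] add [agq] -> 9 lines: xhi jur gckks veghc puz crogy qteec agq sqae
Final line 7: qteec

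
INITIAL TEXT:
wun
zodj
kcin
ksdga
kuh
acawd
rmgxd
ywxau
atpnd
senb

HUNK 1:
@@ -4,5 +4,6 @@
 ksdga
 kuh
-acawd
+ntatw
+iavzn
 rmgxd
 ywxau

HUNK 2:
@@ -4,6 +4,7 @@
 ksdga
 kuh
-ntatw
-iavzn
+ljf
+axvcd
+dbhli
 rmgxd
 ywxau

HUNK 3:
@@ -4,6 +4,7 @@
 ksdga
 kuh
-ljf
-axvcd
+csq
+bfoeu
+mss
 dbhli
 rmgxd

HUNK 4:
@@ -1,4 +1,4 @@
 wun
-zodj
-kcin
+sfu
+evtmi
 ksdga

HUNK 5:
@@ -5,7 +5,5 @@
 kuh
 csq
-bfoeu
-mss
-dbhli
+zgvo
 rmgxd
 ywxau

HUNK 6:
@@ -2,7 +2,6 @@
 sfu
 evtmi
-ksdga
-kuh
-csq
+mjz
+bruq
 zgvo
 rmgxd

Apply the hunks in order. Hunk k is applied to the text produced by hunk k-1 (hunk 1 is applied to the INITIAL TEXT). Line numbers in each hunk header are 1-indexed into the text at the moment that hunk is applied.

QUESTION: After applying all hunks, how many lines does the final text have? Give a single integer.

Answer: 10

Derivation:
Hunk 1: at line 4 remove [acawd] add [ntatw,iavzn] -> 11 lines: wun zodj kcin ksdga kuh ntatw iavzn rmgxd ywxau atpnd senb
Hunk 2: at line 4 remove [ntatw,iavzn] add [ljf,axvcd,dbhli] -> 12 lines: wun zodj kcin ksdga kuh ljf axvcd dbhli rmgxd ywxau atpnd senb
Hunk 3: at line 4 remove [ljf,axvcd] add [csq,bfoeu,mss] -> 13 lines: wun zodj kcin ksdga kuh csq bfoeu mss dbhli rmgxd ywxau atpnd senb
Hunk 4: at line 1 remove [zodj,kcin] add [sfu,evtmi] -> 13 lines: wun sfu evtmi ksdga kuh csq bfoeu mss dbhli rmgxd ywxau atpnd senb
Hunk 5: at line 5 remove [bfoeu,mss,dbhli] add [zgvo] -> 11 lines: wun sfu evtmi ksdga kuh csq zgvo rmgxd ywxau atpnd senb
Hunk 6: at line 2 remove [ksdga,kuh,csq] add [mjz,bruq] -> 10 lines: wun sfu evtmi mjz bruq zgvo rmgxd ywxau atpnd senb
Final line count: 10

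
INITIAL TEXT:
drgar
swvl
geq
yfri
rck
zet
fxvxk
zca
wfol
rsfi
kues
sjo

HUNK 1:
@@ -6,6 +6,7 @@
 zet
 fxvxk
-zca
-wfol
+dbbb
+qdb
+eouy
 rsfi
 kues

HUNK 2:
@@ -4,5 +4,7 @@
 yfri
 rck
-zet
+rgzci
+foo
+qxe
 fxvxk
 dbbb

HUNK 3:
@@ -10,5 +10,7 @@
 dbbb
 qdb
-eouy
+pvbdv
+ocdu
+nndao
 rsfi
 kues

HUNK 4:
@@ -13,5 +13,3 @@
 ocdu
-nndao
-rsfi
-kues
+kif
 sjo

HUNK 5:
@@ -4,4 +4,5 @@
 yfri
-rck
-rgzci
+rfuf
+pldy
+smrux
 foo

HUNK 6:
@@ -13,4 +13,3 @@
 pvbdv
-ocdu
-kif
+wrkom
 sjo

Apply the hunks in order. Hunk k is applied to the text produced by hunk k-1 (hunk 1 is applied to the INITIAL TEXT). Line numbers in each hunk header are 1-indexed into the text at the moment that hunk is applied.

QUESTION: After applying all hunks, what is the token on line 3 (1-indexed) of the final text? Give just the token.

Hunk 1: at line 6 remove [zca,wfol] add [dbbb,qdb,eouy] -> 13 lines: drgar swvl geq yfri rck zet fxvxk dbbb qdb eouy rsfi kues sjo
Hunk 2: at line 4 remove [zet] add [rgzci,foo,qxe] -> 15 lines: drgar swvl geq yfri rck rgzci foo qxe fxvxk dbbb qdb eouy rsfi kues sjo
Hunk 3: at line 10 remove [eouy] add [pvbdv,ocdu,nndao] -> 17 lines: drgar swvl geq yfri rck rgzci foo qxe fxvxk dbbb qdb pvbdv ocdu nndao rsfi kues sjo
Hunk 4: at line 13 remove [nndao,rsfi,kues] add [kif] -> 15 lines: drgar swvl geq yfri rck rgzci foo qxe fxvxk dbbb qdb pvbdv ocdu kif sjo
Hunk 5: at line 4 remove [rck,rgzci] add [rfuf,pldy,smrux] -> 16 lines: drgar swvl geq yfri rfuf pldy smrux foo qxe fxvxk dbbb qdb pvbdv ocdu kif sjo
Hunk 6: at line 13 remove [ocdu,kif] add [wrkom] -> 15 lines: drgar swvl geq yfri rfuf pldy smrux foo qxe fxvxk dbbb qdb pvbdv wrkom sjo
Final line 3: geq

Answer: geq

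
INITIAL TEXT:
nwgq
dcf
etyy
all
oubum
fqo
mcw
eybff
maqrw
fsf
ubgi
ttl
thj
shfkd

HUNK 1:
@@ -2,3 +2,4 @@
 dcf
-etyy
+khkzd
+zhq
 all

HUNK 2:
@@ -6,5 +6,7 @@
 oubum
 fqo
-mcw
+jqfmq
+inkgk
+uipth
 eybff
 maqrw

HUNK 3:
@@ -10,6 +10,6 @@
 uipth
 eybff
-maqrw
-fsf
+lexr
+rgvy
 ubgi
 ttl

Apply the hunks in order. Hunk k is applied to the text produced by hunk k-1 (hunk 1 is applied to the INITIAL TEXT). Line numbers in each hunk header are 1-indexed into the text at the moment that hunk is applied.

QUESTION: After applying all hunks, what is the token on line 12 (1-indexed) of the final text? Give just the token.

Answer: lexr

Derivation:
Hunk 1: at line 2 remove [etyy] add [khkzd,zhq] -> 15 lines: nwgq dcf khkzd zhq all oubum fqo mcw eybff maqrw fsf ubgi ttl thj shfkd
Hunk 2: at line 6 remove [mcw] add [jqfmq,inkgk,uipth] -> 17 lines: nwgq dcf khkzd zhq all oubum fqo jqfmq inkgk uipth eybff maqrw fsf ubgi ttl thj shfkd
Hunk 3: at line 10 remove [maqrw,fsf] add [lexr,rgvy] -> 17 lines: nwgq dcf khkzd zhq all oubum fqo jqfmq inkgk uipth eybff lexr rgvy ubgi ttl thj shfkd
Final line 12: lexr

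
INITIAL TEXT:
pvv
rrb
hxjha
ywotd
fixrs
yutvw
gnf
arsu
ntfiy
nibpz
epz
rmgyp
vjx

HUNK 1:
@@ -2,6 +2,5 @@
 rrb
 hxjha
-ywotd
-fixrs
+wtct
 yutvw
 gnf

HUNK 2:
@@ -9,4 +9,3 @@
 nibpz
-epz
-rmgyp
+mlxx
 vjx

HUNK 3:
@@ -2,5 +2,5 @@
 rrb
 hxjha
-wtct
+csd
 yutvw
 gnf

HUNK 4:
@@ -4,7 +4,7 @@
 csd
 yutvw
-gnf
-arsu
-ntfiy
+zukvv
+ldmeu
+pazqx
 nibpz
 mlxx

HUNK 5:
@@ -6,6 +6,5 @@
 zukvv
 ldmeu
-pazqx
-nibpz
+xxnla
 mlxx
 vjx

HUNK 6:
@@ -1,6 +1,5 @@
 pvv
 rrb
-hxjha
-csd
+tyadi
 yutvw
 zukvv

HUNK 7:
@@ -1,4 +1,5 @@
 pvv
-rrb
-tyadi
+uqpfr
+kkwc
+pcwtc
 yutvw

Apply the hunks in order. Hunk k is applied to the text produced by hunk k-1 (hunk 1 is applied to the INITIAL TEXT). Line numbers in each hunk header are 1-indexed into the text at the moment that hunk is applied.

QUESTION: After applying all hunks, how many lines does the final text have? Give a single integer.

Answer: 10

Derivation:
Hunk 1: at line 2 remove [ywotd,fixrs] add [wtct] -> 12 lines: pvv rrb hxjha wtct yutvw gnf arsu ntfiy nibpz epz rmgyp vjx
Hunk 2: at line 9 remove [epz,rmgyp] add [mlxx] -> 11 lines: pvv rrb hxjha wtct yutvw gnf arsu ntfiy nibpz mlxx vjx
Hunk 3: at line 2 remove [wtct] add [csd] -> 11 lines: pvv rrb hxjha csd yutvw gnf arsu ntfiy nibpz mlxx vjx
Hunk 4: at line 4 remove [gnf,arsu,ntfiy] add [zukvv,ldmeu,pazqx] -> 11 lines: pvv rrb hxjha csd yutvw zukvv ldmeu pazqx nibpz mlxx vjx
Hunk 5: at line 6 remove [pazqx,nibpz] add [xxnla] -> 10 lines: pvv rrb hxjha csd yutvw zukvv ldmeu xxnla mlxx vjx
Hunk 6: at line 1 remove [hxjha,csd] add [tyadi] -> 9 lines: pvv rrb tyadi yutvw zukvv ldmeu xxnla mlxx vjx
Hunk 7: at line 1 remove [rrb,tyadi] add [uqpfr,kkwc,pcwtc] -> 10 lines: pvv uqpfr kkwc pcwtc yutvw zukvv ldmeu xxnla mlxx vjx
Final line count: 10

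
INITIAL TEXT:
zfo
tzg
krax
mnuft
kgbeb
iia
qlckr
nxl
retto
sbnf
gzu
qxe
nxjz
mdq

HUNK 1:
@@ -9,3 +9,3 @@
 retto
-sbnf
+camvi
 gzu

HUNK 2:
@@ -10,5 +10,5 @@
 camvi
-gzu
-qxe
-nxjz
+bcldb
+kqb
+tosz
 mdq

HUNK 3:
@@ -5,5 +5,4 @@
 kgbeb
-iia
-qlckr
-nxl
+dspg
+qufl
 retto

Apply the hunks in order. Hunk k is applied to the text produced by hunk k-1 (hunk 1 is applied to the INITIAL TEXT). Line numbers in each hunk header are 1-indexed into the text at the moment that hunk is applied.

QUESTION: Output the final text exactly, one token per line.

Answer: zfo
tzg
krax
mnuft
kgbeb
dspg
qufl
retto
camvi
bcldb
kqb
tosz
mdq

Derivation:
Hunk 1: at line 9 remove [sbnf] add [camvi] -> 14 lines: zfo tzg krax mnuft kgbeb iia qlckr nxl retto camvi gzu qxe nxjz mdq
Hunk 2: at line 10 remove [gzu,qxe,nxjz] add [bcldb,kqb,tosz] -> 14 lines: zfo tzg krax mnuft kgbeb iia qlckr nxl retto camvi bcldb kqb tosz mdq
Hunk 3: at line 5 remove [iia,qlckr,nxl] add [dspg,qufl] -> 13 lines: zfo tzg krax mnuft kgbeb dspg qufl retto camvi bcldb kqb tosz mdq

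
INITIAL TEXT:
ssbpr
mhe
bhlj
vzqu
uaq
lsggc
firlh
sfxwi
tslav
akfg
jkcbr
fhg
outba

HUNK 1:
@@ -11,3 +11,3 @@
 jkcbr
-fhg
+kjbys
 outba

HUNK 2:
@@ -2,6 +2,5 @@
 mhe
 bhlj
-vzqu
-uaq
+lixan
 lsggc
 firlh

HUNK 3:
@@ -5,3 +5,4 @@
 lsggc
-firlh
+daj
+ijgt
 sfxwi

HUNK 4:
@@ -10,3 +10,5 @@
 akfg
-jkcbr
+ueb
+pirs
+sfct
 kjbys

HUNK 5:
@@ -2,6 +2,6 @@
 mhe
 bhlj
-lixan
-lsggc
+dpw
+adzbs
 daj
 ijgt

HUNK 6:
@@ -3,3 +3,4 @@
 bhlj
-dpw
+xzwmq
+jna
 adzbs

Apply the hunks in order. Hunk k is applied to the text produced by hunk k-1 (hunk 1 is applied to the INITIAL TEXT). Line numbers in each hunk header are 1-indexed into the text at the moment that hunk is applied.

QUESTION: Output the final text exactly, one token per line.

Answer: ssbpr
mhe
bhlj
xzwmq
jna
adzbs
daj
ijgt
sfxwi
tslav
akfg
ueb
pirs
sfct
kjbys
outba

Derivation:
Hunk 1: at line 11 remove [fhg] add [kjbys] -> 13 lines: ssbpr mhe bhlj vzqu uaq lsggc firlh sfxwi tslav akfg jkcbr kjbys outba
Hunk 2: at line 2 remove [vzqu,uaq] add [lixan] -> 12 lines: ssbpr mhe bhlj lixan lsggc firlh sfxwi tslav akfg jkcbr kjbys outba
Hunk 3: at line 5 remove [firlh] add [daj,ijgt] -> 13 lines: ssbpr mhe bhlj lixan lsggc daj ijgt sfxwi tslav akfg jkcbr kjbys outba
Hunk 4: at line 10 remove [jkcbr] add [ueb,pirs,sfct] -> 15 lines: ssbpr mhe bhlj lixan lsggc daj ijgt sfxwi tslav akfg ueb pirs sfct kjbys outba
Hunk 5: at line 2 remove [lixan,lsggc] add [dpw,adzbs] -> 15 lines: ssbpr mhe bhlj dpw adzbs daj ijgt sfxwi tslav akfg ueb pirs sfct kjbys outba
Hunk 6: at line 3 remove [dpw] add [xzwmq,jna] -> 16 lines: ssbpr mhe bhlj xzwmq jna adzbs daj ijgt sfxwi tslav akfg ueb pirs sfct kjbys outba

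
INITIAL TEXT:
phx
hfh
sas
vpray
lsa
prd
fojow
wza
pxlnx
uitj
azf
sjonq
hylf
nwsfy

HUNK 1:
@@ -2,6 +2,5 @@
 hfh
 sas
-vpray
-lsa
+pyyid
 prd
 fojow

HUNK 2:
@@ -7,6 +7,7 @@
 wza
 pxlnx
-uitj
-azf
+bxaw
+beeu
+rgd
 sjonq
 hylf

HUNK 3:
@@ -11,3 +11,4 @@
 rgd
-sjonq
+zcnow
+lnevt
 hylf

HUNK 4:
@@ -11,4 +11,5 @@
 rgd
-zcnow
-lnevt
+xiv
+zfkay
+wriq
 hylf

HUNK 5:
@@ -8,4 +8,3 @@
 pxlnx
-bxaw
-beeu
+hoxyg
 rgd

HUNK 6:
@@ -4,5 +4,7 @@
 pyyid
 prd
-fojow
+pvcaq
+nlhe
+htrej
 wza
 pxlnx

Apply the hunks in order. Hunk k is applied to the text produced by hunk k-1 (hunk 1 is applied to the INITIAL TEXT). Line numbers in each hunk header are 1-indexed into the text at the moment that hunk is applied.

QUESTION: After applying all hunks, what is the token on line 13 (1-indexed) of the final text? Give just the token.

Answer: xiv

Derivation:
Hunk 1: at line 2 remove [vpray,lsa] add [pyyid] -> 13 lines: phx hfh sas pyyid prd fojow wza pxlnx uitj azf sjonq hylf nwsfy
Hunk 2: at line 7 remove [uitj,azf] add [bxaw,beeu,rgd] -> 14 lines: phx hfh sas pyyid prd fojow wza pxlnx bxaw beeu rgd sjonq hylf nwsfy
Hunk 3: at line 11 remove [sjonq] add [zcnow,lnevt] -> 15 lines: phx hfh sas pyyid prd fojow wza pxlnx bxaw beeu rgd zcnow lnevt hylf nwsfy
Hunk 4: at line 11 remove [zcnow,lnevt] add [xiv,zfkay,wriq] -> 16 lines: phx hfh sas pyyid prd fojow wza pxlnx bxaw beeu rgd xiv zfkay wriq hylf nwsfy
Hunk 5: at line 8 remove [bxaw,beeu] add [hoxyg] -> 15 lines: phx hfh sas pyyid prd fojow wza pxlnx hoxyg rgd xiv zfkay wriq hylf nwsfy
Hunk 6: at line 4 remove [fojow] add [pvcaq,nlhe,htrej] -> 17 lines: phx hfh sas pyyid prd pvcaq nlhe htrej wza pxlnx hoxyg rgd xiv zfkay wriq hylf nwsfy
Final line 13: xiv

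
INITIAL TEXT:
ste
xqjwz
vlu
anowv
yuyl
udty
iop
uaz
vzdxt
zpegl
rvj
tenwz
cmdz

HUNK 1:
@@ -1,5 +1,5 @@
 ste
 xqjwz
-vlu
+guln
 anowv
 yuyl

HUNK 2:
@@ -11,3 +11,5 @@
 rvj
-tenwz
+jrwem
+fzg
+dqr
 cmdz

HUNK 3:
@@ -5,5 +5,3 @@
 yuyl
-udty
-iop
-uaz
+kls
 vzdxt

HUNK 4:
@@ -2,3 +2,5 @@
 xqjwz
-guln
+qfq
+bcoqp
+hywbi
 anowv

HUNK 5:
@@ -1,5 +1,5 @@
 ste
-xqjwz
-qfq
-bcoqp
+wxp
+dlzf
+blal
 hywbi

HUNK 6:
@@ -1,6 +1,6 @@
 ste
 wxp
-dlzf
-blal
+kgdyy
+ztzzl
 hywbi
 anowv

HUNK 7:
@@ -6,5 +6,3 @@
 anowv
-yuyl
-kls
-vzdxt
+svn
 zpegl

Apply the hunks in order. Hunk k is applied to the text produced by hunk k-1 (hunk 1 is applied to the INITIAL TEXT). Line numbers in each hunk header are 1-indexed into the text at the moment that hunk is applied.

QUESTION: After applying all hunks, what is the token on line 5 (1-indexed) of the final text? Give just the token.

Hunk 1: at line 1 remove [vlu] add [guln] -> 13 lines: ste xqjwz guln anowv yuyl udty iop uaz vzdxt zpegl rvj tenwz cmdz
Hunk 2: at line 11 remove [tenwz] add [jrwem,fzg,dqr] -> 15 lines: ste xqjwz guln anowv yuyl udty iop uaz vzdxt zpegl rvj jrwem fzg dqr cmdz
Hunk 3: at line 5 remove [udty,iop,uaz] add [kls] -> 13 lines: ste xqjwz guln anowv yuyl kls vzdxt zpegl rvj jrwem fzg dqr cmdz
Hunk 4: at line 2 remove [guln] add [qfq,bcoqp,hywbi] -> 15 lines: ste xqjwz qfq bcoqp hywbi anowv yuyl kls vzdxt zpegl rvj jrwem fzg dqr cmdz
Hunk 5: at line 1 remove [xqjwz,qfq,bcoqp] add [wxp,dlzf,blal] -> 15 lines: ste wxp dlzf blal hywbi anowv yuyl kls vzdxt zpegl rvj jrwem fzg dqr cmdz
Hunk 6: at line 1 remove [dlzf,blal] add [kgdyy,ztzzl] -> 15 lines: ste wxp kgdyy ztzzl hywbi anowv yuyl kls vzdxt zpegl rvj jrwem fzg dqr cmdz
Hunk 7: at line 6 remove [yuyl,kls,vzdxt] add [svn] -> 13 lines: ste wxp kgdyy ztzzl hywbi anowv svn zpegl rvj jrwem fzg dqr cmdz
Final line 5: hywbi

Answer: hywbi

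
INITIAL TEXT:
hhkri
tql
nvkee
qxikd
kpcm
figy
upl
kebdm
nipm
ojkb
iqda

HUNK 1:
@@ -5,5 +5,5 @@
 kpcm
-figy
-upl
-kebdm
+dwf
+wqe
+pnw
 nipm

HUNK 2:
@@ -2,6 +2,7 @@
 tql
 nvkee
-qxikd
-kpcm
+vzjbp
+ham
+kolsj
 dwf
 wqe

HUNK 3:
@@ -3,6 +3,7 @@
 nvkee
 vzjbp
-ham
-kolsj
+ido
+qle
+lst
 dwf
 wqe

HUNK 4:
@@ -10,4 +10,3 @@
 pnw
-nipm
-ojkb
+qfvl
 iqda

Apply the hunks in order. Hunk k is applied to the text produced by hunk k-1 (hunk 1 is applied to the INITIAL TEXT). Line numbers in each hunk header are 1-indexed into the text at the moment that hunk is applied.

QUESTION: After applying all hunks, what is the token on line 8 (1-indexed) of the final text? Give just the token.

Hunk 1: at line 5 remove [figy,upl,kebdm] add [dwf,wqe,pnw] -> 11 lines: hhkri tql nvkee qxikd kpcm dwf wqe pnw nipm ojkb iqda
Hunk 2: at line 2 remove [qxikd,kpcm] add [vzjbp,ham,kolsj] -> 12 lines: hhkri tql nvkee vzjbp ham kolsj dwf wqe pnw nipm ojkb iqda
Hunk 3: at line 3 remove [ham,kolsj] add [ido,qle,lst] -> 13 lines: hhkri tql nvkee vzjbp ido qle lst dwf wqe pnw nipm ojkb iqda
Hunk 4: at line 10 remove [nipm,ojkb] add [qfvl] -> 12 lines: hhkri tql nvkee vzjbp ido qle lst dwf wqe pnw qfvl iqda
Final line 8: dwf

Answer: dwf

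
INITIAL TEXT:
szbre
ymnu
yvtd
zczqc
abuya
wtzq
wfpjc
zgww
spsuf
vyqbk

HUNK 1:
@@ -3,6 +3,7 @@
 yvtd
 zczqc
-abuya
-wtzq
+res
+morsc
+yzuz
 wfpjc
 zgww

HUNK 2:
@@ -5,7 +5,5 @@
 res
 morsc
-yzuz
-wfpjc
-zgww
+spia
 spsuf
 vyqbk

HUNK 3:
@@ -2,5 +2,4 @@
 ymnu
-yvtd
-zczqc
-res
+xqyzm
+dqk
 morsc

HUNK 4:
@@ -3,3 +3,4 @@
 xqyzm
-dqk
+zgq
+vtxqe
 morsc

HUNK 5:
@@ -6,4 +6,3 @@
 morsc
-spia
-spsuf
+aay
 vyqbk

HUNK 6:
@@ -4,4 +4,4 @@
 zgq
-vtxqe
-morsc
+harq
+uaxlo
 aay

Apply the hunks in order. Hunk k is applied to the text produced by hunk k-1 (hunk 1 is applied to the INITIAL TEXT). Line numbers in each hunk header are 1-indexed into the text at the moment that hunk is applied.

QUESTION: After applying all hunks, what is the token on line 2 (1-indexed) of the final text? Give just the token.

Hunk 1: at line 3 remove [abuya,wtzq] add [res,morsc,yzuz] -> 11 lines: szbre ymnu yvtd zczqc res morsc yzuz wfpjc zgww spsuf vyqbk
Hunk 2: at line 5 remove [yzuz,wfpjc,zgww] add [spia] -> 9 lines: szbre ymnu yvtd zczqc res morsc spia spsuf vyqbk
Hunk 3: at line 2 remove [yvtd,zczqc,res] add [xqyzm,dqk] -> 8 lines: szbre ymnu xqyzm dqk morsc spia spsuf vyqbk
Hunk 4: at line 3 remove [dqk] add [zgq,vtxqe] -> 9 lines: szbre ymnu xqyzm zgq vtxqe morsc spia spsuf vyqbk
Hunk 5: at line 6 remove [spia,spsuf] add [aay] -> 8 lines: szbre ymnu xqyzm zgq vtxqe morsc aay vyqbk
Hunk 6: at line 4 remove [vtxqe,morsc] add [harq,uaxlo] -> 8 lines: szbre ymnu xqyzm zgq harq uaxlo aay vyqbk
Final line 2: ymnu

Answer: ymnu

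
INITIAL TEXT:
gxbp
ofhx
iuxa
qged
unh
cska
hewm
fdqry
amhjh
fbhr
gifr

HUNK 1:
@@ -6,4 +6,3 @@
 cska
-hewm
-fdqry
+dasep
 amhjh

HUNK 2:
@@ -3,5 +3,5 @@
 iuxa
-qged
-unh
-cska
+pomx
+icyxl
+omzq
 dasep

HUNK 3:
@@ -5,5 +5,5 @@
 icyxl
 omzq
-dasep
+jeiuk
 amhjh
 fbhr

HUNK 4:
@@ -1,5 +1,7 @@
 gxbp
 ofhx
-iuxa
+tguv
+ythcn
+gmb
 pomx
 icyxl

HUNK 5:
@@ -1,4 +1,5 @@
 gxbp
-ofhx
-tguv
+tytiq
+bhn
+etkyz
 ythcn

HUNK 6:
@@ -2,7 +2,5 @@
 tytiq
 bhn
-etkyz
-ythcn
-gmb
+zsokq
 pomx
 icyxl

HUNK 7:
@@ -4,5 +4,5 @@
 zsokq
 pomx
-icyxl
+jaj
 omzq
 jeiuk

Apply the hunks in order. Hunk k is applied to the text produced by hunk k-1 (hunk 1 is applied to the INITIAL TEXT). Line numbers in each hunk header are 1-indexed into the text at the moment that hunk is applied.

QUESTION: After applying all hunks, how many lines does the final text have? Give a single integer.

Hunk 1: at line 6 remove [hewm,fdqry] add [dasep] -> 10 lines: gxbp ofhx iuxa qged unh cska dasep amhjh fbhr gifr
Hunk 2: at line 3 remove [qged,unh,cska] add [pomx,icyxl,omzq] -> 10 lines: gxbp ofhx iuxa pomx icyxl omzq dasep amhjh fbhr gifr
Hunk 3: at line 5 remove [dasep] add [jeiuk] -> 10 lines: gxbp ofhx iuxa pomx icyxl omzq jeiuk amhjh fbhr gifr
Hunk 4: at line 1 remove [iuxa] add [tguv,ythcn,gmb] -> 12 lines: gxbp ofhx tguv ythcn gmb pomx icyxl omzq jeiuk amhjh fbhr gifr
Hunk 5: at line 1 remove [ofhx,tguv] add [tytiq,bhn,etkyz] -> 13 lines: gxbp tytiq bhn etkyz ythcn gmb pomx icyxl omzq jeiuk amhjh fbhr gifr
Hunk 6: at line 2 remove [etkyz,ythcn,gmb] add [zsokq] -> 11 lines: gxbp tytiq bhn zsokq pomx icyxl omzq jeiuk amhjh fbhr gifr
Hunk 7: at line 4 remove [icyxl] add [jaj] -> 11 lines: gxbp tytiq bhn zsokq pomx jaj omzq jeiuk amhjh fbhr gifr
Final line count: 11

Answer: 11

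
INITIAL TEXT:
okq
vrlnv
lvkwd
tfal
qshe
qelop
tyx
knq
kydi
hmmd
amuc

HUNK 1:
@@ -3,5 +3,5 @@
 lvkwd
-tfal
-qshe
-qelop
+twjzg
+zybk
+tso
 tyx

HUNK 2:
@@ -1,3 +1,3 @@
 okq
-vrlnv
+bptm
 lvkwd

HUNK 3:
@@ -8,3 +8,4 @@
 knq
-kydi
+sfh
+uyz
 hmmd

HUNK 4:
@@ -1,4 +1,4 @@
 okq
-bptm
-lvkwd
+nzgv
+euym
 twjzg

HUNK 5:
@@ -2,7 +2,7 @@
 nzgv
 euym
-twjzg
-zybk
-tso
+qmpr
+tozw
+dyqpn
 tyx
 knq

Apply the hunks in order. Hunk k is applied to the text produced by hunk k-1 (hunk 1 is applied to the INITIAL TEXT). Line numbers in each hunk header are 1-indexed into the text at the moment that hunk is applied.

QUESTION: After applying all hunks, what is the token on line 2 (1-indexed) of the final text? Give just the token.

Hunk 1: at line 3 remove [tfal,qshe,qelop] add [twjzg,zybk,tso] -> 11 lines: okq vrlnv lvkwd twjzg zybk tso tyx knq kydi hmmd amuc
Hunk 2: at line 1 remove [vrlnv] add [bptm] -> 11 lines: okq bptm lvkwd twjzg zybk tso tyx knq kydi hmmd amuc
Hunk 3: at line 8 remove [kydi] add [sfh,uyz] -> 12 lines: okq bptm lvkwd twjzg zybk tso tyx knq sfh uyz hmmd amuc
Hunk 4: at line 1 remove [bptm,lvkwd] add [nzgv,euym] -> 12 lines: okq nzgv euym twjzg zybk tso tyx knq sfh uyz hmmd amuc
Hunk 5: at line 2 remove [twjzg,zybk,tso] add [qmpr,tozw,dyqpn] -> 12 lines: okq nzgv euym qmpr tozw dyqpn tyx knq sfh uyz hmmd amuc
Final line 2: nzgv

Answer: nzgv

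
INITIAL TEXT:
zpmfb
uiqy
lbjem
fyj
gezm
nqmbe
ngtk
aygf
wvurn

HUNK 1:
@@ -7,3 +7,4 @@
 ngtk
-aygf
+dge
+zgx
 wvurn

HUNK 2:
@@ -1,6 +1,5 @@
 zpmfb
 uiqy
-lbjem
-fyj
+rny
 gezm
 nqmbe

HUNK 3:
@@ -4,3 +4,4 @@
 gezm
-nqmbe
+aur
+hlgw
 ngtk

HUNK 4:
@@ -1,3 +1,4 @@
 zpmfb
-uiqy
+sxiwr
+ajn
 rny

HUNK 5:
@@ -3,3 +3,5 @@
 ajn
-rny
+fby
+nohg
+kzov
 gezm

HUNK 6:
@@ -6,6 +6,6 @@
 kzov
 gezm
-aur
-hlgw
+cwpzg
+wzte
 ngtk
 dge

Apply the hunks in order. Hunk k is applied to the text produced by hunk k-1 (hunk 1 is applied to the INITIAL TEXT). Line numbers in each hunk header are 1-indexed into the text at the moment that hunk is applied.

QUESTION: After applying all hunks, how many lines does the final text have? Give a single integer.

Answer: 13

Derivation:
Hunk 1: at line 7 remove [aygf] add [dge,zgx] -> 10 lines: zpmfb uiqy lbjem fyj gezm nqmbe ngtk dge zgx wvurn
Hunk 2: at line 1 remove [lbjem,fyj] add [rny] -> 9 lines: zpmfb uiqy rny gezm nqmbe ngtk dge zgx wvurn
Hunk 3: at line 4 remove [nqmbe] add [aur,hlgw] -> 10 lines: zpmfb uiqy rny gezm aur hlgw ngtk dge zgx wvurn
Hunk 4: at line 1 remove [uiqy] add [sxiwr,ajn] -> 11 lines: zpmfb sxiwr ajn rny gezm aur hlgw ngtk dge zgx wvurn
Hunk 5: at line 3 remove [rny] add [fby,nohg,kzov] -> 13 lines: zpmfb sxiwr ajn fby nohg kzov gezm aur hlgw ngtk dge zgx wvurn
Hunk 6: at line 6 remove [aur,hlgw] add [cwpzg,wzte] -> 13 lines: zpmfb sxiwr ajn fby nohg kzov gezm cwpzg wzte ngtk dge zgx wvurn
Final line count: 13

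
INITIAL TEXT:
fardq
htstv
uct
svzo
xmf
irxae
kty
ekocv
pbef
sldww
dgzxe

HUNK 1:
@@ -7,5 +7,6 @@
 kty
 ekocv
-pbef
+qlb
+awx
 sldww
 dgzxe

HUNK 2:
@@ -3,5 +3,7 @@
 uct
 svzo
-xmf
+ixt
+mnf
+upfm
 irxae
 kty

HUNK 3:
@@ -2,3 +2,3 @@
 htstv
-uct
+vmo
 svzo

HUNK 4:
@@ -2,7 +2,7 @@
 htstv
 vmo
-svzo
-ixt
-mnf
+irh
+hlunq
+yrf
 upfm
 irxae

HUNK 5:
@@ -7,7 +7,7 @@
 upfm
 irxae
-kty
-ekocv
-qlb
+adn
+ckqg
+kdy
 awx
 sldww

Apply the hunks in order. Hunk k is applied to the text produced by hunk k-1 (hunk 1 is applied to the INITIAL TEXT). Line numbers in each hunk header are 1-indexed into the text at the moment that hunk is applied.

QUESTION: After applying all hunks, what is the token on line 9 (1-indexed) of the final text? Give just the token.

Answer: adn

Derivation:
Hunk 1: at line 7 remove [pbef] add [qlb,awx] -> 12 lines: fardq htstv uct svzo xmf irxae kty ekocv qlb awx sldww dgzxe
Hunk 2: at line 3 remove [xmf] add [ixt,mnf,upfm] -> 14 lines: fardq htstv uct svzo ixt mnf upfm irxae kty ekocv qlb awx sldww dgzxe
Hunk 3: at line 2 remove [uct] add [vmo] -> 14 lines: fardq htstv vmo svzo ixt mnf upfm irxae kty ekocv qlb awx sldww dgzxe
Hunk 4: at line 2 remove [svzo,ixt,mnf] add [irh,hlunq,yrf] -> 14 lines: fardq htstv vmo irh hlunq yrf upfm irxae kty ekocv qlb awx sldww dgzxe
Hunk 5: at line 7 remove [kty,ekocv,qlb] add [adn,ckqg,kdy] -> 14 lines: fardq htstv vmo irh hlunq yrf upfm irxae adn ckqg kdy awx sldww dgzxe
Final line 9: adn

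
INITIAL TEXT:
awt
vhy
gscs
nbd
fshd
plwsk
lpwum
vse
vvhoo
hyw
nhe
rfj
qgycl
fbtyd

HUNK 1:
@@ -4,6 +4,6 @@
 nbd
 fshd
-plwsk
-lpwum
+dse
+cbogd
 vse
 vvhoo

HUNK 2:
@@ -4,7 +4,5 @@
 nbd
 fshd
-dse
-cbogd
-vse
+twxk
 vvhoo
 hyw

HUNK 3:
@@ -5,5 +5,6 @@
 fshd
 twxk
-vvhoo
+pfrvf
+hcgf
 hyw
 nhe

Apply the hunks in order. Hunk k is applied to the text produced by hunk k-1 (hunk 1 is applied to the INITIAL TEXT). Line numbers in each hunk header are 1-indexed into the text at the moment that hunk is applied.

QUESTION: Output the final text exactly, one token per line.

Hunk 1: at line 4 remove [plwsk,lpwum] add [dse,cbogd] -> 14 lines: awt vhy gscs nbd fshd dse cbogd vse vvhoo hyw nhe rfj qgycl fbtyd
Hunk 2: at line 4 remove [dse,cbogd,vse] add [twxk] -> 12 lines: awt vhy gscs nbd fshd twxk vvhoo hyw nhe rfj qgycl fbtyd
Hunk 3: at line 5 remove [vvhoo] add [pfrvf,hcgf] -> 13 lines: awt vhy gscs nbd fshd twxk pfrvf hcgf hyw nhe rfj qgycl fbtyd

Answer: awt
vhy
gscs
nbd
fshd
twxk
pfrvf
hcgf
hyw
nhe
rfj
qgycl
fbtyd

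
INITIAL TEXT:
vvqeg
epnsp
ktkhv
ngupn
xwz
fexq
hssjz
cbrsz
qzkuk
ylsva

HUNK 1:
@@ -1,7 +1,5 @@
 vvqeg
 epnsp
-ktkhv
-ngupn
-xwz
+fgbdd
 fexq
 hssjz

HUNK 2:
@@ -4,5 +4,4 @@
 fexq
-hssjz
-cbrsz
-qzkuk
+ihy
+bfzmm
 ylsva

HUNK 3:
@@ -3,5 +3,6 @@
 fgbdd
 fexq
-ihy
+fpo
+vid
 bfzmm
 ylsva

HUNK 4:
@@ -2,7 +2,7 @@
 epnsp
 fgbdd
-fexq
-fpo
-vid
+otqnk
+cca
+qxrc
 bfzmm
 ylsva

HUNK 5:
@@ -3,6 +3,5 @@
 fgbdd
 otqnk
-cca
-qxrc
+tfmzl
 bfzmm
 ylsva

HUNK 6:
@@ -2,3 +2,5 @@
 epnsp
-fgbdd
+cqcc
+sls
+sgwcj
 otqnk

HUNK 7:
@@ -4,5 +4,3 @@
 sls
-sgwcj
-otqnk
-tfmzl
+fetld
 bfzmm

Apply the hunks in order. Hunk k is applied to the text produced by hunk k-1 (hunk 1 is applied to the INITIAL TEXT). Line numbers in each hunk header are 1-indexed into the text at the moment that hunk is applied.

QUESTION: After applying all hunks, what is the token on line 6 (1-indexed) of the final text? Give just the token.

Answer: bfzmm

Derivation:
Hunk 1: at line 1 remove [ktkhv,ngupn,xwz] add [fgbdd] -> 8 lines: vvqeg epnsp fgbdd fexq hssjz cbrsz qzkuk ylsva
Hunk 2: at line 4 remove [hssjz,cbrsz,qzkuk] add [ihy,bfzmm] -> 7 lines: vvqeg epnsp fgbdd fexq ihy bfzmm ylsva
Hunk 3: at line 3 remove [ihy] add [fpo,vid] -> 8 lines: vvqeg epnsp fgbdd fexq fpo vid bfzmm ylsva
Hunk 4: at line 2 remove [fexq,fpo,vid] add [otqnk,cca,qxrc] -> 8 lines: vvqeg epnsp fgbdd otqnk cca qxrc bfzmm ylsva
Hunk 5: at line 3 remove [cca,qxrc] add [tfmzl] -> 7 lines: vvqeg epnsp fgbdd otqnk tfmzl bfzmm ylsva
Hunk 6: at line 2 remove [fgbdd] add [cqcc,sls,sgwcj] -> 9 lines: vvqeg epnsp cqcc sls sgwcj otqnk tfmzl bfzmm ylsva
Hunk 7: at line 4 remove [sgwcj,otqnk,tfmzl] add [fetld] -> 7 lines: vvqeg epnsp cqcc sls fetld bfzmm ylsva
Final line 6: bfzmm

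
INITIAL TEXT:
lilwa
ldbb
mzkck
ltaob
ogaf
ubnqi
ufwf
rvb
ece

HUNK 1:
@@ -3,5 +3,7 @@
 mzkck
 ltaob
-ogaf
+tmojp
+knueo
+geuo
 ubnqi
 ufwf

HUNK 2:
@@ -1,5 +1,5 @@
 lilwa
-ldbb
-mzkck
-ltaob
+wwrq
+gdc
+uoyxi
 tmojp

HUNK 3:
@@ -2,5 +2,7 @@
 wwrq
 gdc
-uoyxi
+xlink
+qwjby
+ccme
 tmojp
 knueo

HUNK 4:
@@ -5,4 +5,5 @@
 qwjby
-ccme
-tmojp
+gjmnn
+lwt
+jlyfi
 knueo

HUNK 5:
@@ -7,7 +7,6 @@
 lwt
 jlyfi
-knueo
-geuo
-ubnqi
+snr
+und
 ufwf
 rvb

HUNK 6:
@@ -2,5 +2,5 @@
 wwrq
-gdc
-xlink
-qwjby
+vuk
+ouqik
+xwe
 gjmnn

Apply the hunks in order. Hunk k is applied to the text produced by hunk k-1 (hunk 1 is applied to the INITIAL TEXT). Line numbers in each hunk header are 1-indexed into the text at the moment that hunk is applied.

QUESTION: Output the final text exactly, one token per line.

Hunk 1: at line 3 remove [ogaf] add [tmojp,knueo,geuo] -> 11 lines: lilwa ldbb mzkck ltaob tmojp knueo geuo ubnqi ufwf rvb ece
Hunk 2: at line 1 remove [ldbb,mzkck,ltaob] add [wwrq,gdc,uoyxi] -> 11 lines: lilwa wwrq gdc uoyxi tmojp knueo geuo ubnqi ufwf rvb ece
Hunk 3: at line 2 remove [uoyxi] add [xlink,qwjby,ccme] -> 13 lines: lilwa wwrq gdc xlink qwjby ccme tmojp knueo geuo ubnqi ufwf rvb ece
Hunk 4: at line 5 remove [ccme,tmojp] add [gjmnn,lwt,jlyfi] -> 14 lines: lilwa wwrq gdc xlink qwjby gjmnn lwt jlyfi knueo geuo ubnqi ufwf rvb ece
Hunk 5: at line 7 remove [knueo,geuo,ubnqi] add [snr,und] -> 13 lines: lilwa wwrq gdc xlink qwjby gjmnn lwt jlyfi snr und ufwf rvb ece
Hunk 6: at line 2 remove [gdc,xlink,qwjby] add [vuk,ouqik,xwe] -> 13 lines: lilwa wwrq vuk ouqik xwe gjmnn lwt jlyfi snr und ufwf rvb ece

Answer: lilwa
wwrq
vuk
ouqik
xwe
gjmnn
lwt
jlyfi
snr
und
ufwf
rvb
ece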